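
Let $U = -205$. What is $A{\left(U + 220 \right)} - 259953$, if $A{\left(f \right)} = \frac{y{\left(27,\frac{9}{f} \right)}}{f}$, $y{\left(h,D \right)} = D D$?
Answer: $- \frac{32494122}{125} \approx -2.5995 \cdot 10^{5}$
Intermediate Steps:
$y{\left(h,D \right)} = D^{2}$
$A{\left(f \right)} = \frac{81}{f^{3}}$ ($A{\left(f \right)} = \frac{\left(\frac{9}{f}\right)^{2}}{f} = \frac{81 \frac{1}{f^{2}}}{f} = \frac{81}{f^{3}}$)
$A{\left(U + 220 \right)} - 259953 = \frac{81}{\left(-205 + 220\right)^{3}} - 259953 = \frac{81}{3375} - 259953 = 81 \cdot \frac{1}{3375} - 259953 = \frac{3}{125} - 259953 = - \frac{32494122}{125}$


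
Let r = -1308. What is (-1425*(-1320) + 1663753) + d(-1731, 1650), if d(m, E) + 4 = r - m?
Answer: 3545172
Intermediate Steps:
d(m, E) = -1312 - m (d(m, E) = -4 + (-1308 - m) = -1312 - m)
(-1425*(-1320) + 1663753) + d(-1731, 1650) = (-1425*(-1320) + 1663753) + (-1312 - 1*(-1731)) = (1881000 + 1663753) + (-1312 + 1731) = 3544753 + 419 = 3545172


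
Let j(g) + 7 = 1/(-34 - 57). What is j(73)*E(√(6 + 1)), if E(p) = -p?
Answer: 638*√7/91 ≈ 18.549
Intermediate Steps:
j(g) = -638/91 (j(g) = -7 + 1/(-34 - 57) = -7 + 1/(-91) = -7 - 1/91 = -638/91)
j(73)*E(√(6 + 1)) = -(-638)*√(6 + 1)/91 = -(-638)*√7/91 = 638*√7/91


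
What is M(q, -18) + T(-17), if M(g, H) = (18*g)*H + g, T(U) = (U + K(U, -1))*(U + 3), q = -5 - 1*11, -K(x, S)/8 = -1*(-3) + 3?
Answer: 6078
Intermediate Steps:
K(x, S) = -48 (K(x, S) = -8*(-1*(-3) + 3) = -8*(3 + 3) = -8*6 = -48)
q = -16 (q = -5 - 11 = -16)
T(U) = (-48 + U)*(3 + U) (T(U) = (U - 48)*(U + 3) = (-48 + U)*(3 + U))
M(g, H) = g + 18*H*g (M(g, H) = 18*H*g + g = g + 18*H*g)
M(q, -18) + T(-17) = -16*(1 + 18*(-18)) + (-144 + (-17)² - 45*(-17)) = -16*(1 - 324) + (-144 + 289 + 765) = -16*(-323) + 910 = 5168 + 910 = 6078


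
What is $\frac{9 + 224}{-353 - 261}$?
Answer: $- \frac{233}{614} \approx -0.37948$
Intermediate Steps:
$\frac{9 + 224}{-353 - 261} = \frac{233}{-614} = 233 \left(- \frac{1}{614}\right) = - \frac{233}{614}$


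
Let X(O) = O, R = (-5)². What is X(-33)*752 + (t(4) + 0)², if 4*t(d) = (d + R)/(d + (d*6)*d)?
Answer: -3970559159/160000 ≈ -24816.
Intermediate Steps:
R = 25
t(d) = (25 + d)/(4*(d + 6*d²)) (t(d) = ((d + 25)/(d + (d*6)*d))/4 = ((25 + d)/(d + (6*d)*d))/4 = ((25 + d)/(d + 6*d²))/4 = (25 + d)/(4*(d + 6*d²)))
X(-33)*752 + (t(4) + 0)² = -33*752 + ((¼)*(25 + 4)/(4*(1 + 6*4)) + 0)² = -24816 + ((¼)*(¼)*29/(1 + 24) + 0)² = -24816 + ((¼)*(¼)*29/25 + 0)² = -24816 + ((¼)*(¼)*(1/25)*29 + 0)² = -24816 + (29/400 + 0)² = -24816 + (29/400)² = -24816 + 841/160000 = -3970559159/160000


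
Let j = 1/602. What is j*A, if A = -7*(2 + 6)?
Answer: -4/43 ≈ -0.093023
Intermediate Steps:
j = 1/602 ≈ 0.0016611
A = -56 (A = -7*8 = -56)
j*A = (1/602)*(-56) = -4/43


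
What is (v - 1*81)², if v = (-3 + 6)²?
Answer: 5184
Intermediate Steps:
v = 9 (v = 3² = 9)
(v - 1*81)² = (9 - 1*81)² = (9 - 81)² = (-72)² = 5184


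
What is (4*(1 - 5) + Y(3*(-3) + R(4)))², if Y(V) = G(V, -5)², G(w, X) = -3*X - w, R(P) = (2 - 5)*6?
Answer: 3055504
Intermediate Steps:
R(P) = -18 (R(P) = -3*6 = -18)
G(w, X) = -w - 3*X
Y(V) = (15 - V)² (Y(V) = (-V - 3*(-5))² = (-V + 15)² = (15 - V)²)
(4*(1 - 5) + Y(3*(-3) + R(4)))² = (4*(1 - 5) + (-15 + (3*(-3) - 18))²)² = (4*(-4) + (-15 + (-9 - 18))²)² = (-16 + (-15 - 27)²)² = (-16 + (-42)²)² = (-16 + 1764)² = 1748² = 3055504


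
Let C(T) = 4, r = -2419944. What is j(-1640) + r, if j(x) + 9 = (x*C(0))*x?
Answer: 8338447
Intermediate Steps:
j(x) = -9 + 4*x**2 (j(x) = -9 + (x*4)*x = -9 + (4*x)*x = -9 + 4*x**2)
j(-1640) + r = (-9 + 4*(-1640)**2) - 2419944 = (-9 + 4*2689600) - 2419944 = (-9 + 10758400) - 2419944 = 10758391 - 2419944 = 8338447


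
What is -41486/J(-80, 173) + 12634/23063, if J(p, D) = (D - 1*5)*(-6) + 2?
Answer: 484750711/11600689 ≈ 41.786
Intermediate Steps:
J(p, D) = 32 - 6*D (J(p, D) = (D - 5)*(-6) + 2 = (-5 + D)*(-6) + 2 = (30 - 6*D) + 2 = 32 - 6*D)
-41486/J(-80, 173) + 12634/23063 = -41486/(32 - 6*173) + 12634/23063 = -41486/(32 - 1038) + 12634*(1/23063) = -41486/(-1006) + 12634/23063 = -41486*(-1/1006) + 12634/23063 = 20743/503 + 12634/23063 = 484750711/11600689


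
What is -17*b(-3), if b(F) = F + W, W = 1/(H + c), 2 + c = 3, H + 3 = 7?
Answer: 238/5 ≈ 47.600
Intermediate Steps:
H = 4 (H = -3 + 7 = 4)
c = 1 (c = -2 + 3 = 1)
W = ⅕ (W = 1/(4 + 1) = 1/5 = ⅕ ≈ 0.20000)
b(F) = ⅕ + F (b(F) = F + ⅕ = ⅕ + F)
-17*b(-3) = -17*(⅕ - 3) = -17*(-14/5) = 238/5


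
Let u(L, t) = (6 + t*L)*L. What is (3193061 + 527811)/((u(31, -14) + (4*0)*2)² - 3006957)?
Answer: 3720872/173032867 ≈ 0.021504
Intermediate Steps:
u(L, t) = L*(6 + L*t) (u(L, t) = (6 + L*t)*L = L*(6 + L*t))
(3193061 + 527811)/((u(31, -14) + (4*0)*2)² - 3006957) = (3193061 + 527811)/((31*(6 + 31*(-14)) + (4*0)*2)² - 3006957) = 3720872/((31*(6 - 434) + 0*2)² - 3006957) = 3720872/((31*(-428) + 0)² - 3006957) = 3720872/((-13268 + 0)² - 3006957) = 3720872/((-13268)² - 3006957) = 3720872/(176039824 - 3006957) = 3720872/173032867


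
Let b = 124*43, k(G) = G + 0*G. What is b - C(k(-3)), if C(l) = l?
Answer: 5335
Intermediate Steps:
k(G) = G (k(G) = G + 0 = G)
b = 5332
b - C(k(-3)) = 5332 - 1*(-3) = 5332 + 3 = 5335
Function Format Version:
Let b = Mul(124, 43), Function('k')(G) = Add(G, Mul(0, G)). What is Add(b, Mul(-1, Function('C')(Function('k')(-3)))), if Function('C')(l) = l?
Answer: 5335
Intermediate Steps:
Function('k')(G) = G (Function('k')(G) = Add(G, 0) = G)
b = 5332
Add(b, Mul(-1, Function('C')(Function('k')(-3)))) = Add(5332, Mul(-1, -3)) = Add(5332, 3) = 5335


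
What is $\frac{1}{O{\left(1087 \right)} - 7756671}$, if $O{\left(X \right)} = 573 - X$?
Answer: $- \frac{1}{7757185} \approx -1.2891 \cdot 10^{-7}$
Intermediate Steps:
$\frac{1}{O{\left(1087 \right)} - 7756671} = \frac{1}{\left(573 - 1087\right) - 7756671} = \frac{1}{-514 - 7756671} = \frac{1}{-7757185} = - \frac{1}{7757185}$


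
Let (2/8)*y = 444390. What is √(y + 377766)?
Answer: √2155326 ≈ 1468.1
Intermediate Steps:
y = 1777560 (y = 4*444390 = 1777560)
√(y + 377766) = √(1777560 + 377766) = √2155326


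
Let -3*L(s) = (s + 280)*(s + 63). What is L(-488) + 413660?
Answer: 1152580/3 ≈ 3.8419e+5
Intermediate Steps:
L(s) = -(63 + s)*(280 + s)/3 (L(s) = -(s + 280)*(s + 63)/3 = -(280 + s)*(63 + s)/3 = -(63 + s)*(280 + s)/3)
L(-488) + 413660 = (-5880 - 343/3*(-488) - ⅓*(-488)²) + 413660 = (-5880 + 167384/3 - ⅓*238144) + 413660 = (-5880 + 167384/3 - 238144/3) + 413660 = -88400/3 + 413660 = 1152580/3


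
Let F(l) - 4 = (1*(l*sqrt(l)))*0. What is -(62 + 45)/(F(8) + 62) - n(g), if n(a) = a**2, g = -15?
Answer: -14957/66 ≈ -226.62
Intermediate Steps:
F(l) = 4 (F(l) = 4 + (1*(l*sqrt(l)))*0 = 4 + (1*l**(3/2))*0 = 4 + l**(3/2)*0 = 4 + 0 = 4)
-(62 + 45)/(F(8) + 62) - n(g) = -(62 + 45)/(4 + 62) - 1*(-15)**2 = -107/66 - 1*225 = -107/66 - 225 = -14957/66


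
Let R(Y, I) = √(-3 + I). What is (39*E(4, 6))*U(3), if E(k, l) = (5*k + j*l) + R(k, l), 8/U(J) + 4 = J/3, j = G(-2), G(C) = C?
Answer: -832 - 104*√3 ≈ -1012.1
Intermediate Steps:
j = -2
U(J) = 8/(-4 + J/3)
E(k, l) = √(-3 + l) - 2*l + 5*k (E(k, l) = (5*k - 2*l) + √(-3 + l) = (-2*l + 5*k) + √(-3 + l) = √(-3 + l) - 2*l + 5*k)
(39*E(4, 6))*U(3) = (39*(√(-3 + 6) - 2*6 + 5*4))*(24/(-12 + 3)) = (39*(√3 - 12 + 20))*(24/(-9)) = (39*(8 + √3))*(24*(-⅑)) = (312 + 39*√3)*(-8/3) = -832 - 104*√3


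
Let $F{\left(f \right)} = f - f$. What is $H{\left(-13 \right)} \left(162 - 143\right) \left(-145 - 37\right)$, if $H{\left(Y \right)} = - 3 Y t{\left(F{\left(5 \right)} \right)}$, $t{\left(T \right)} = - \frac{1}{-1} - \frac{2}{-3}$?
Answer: $-224770$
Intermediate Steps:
$F{\left(f \right)} = 0$
$t{\left(T \right)} = \frac{5}{3}$ ($t{\left(T \right)} = \left(-1\right) \left(-1\right) - - \frac{2}{3} = 1 + \frac{2}{3} = \frac{5}{3}$)
$H{\left(Y \right)} = - 5 Y$ ($H{\left(Y \right)} = - 3 Y \frac{5}{3} = - 5 Y$)
$H{\left(-13 \right)} \left(162 - 143\right) \left(-145 - 37\right) = \left(-5\right) \left(-13\right) \left(162 - 143\right) \left(-145 - 37\right) = 65 \cdot 19 \left(-182\right) = 65 \left(-3458\right) = -224770$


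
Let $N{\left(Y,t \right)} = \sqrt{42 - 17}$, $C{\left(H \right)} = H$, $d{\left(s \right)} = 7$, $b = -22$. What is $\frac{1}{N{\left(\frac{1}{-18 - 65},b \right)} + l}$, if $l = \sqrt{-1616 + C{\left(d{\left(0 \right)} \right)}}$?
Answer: $\frac{5}{1634} - \frac{i \sqrt{1609}}{1634} \approx 0.00306 - 0.024549 i$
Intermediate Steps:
$l = i \sqrt{1609}$ ($l = \sqrt{-1616 + 7} = \sqrt{-1609} = i \sqrt{1609} \approx 40.112 i$)
$N{\left(Y,t \right)} = 5$ ($N{\left(Y,t \right)} = \sqrt{25} = 5$)
$\frac{1}{N{\left(\frac{1}{-18 - 65},b \right)} + l} = \frac{1}{5 + i \sqrt{1609}}$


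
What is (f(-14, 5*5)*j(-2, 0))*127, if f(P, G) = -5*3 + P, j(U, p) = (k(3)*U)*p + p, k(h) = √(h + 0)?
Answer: 0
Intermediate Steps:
k(h) = √h
j(U, p) = p + U*p*√3 (j(U, p) = (√3*U)*p + p = (U*√3)*p + p = U*p*√3 + p = p + U*p*√3)
f(P, G) = -15 + P
(f(-14, 5*5)*j(-2, 0))*127 = ((-15 - 14)*(0*(1 - 2*√3)))*127 = -29*0*127 = 0*127 = 0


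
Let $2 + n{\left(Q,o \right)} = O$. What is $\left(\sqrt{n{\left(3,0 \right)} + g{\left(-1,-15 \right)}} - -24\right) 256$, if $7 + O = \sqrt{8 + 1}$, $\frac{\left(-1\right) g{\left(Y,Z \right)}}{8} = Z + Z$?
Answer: $6144 + 768 \sqrt{26} \approx 10060.0$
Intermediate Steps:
$g{\left(Y,Z \right)} = - 16 Z$ ($g{\left(Y,Z \right)} = - 8 \left(Z + Z\right) = - 8 \cdot 2 Z = - 16 Z$)
$O = -4$ ($O = -7 + \sqrt{8 + 1} = -7 + \sqrt{9} = -7 + 3 = -4$)
$n{\left(Q,o \right)} = -6$ ($n{\left(Q,o \right)} = -2 - 4 = -6$)
$\left(\sqrt{n{\left(3,0 \right)} + g{\left(-1,-15 \right)}} - -24\right) 256 = \left(\sqrt{-6 - -240} - -24\right) 256 = \left(\sqrt{-6 + 240} + \left(30 - 6\right)\right) 256 = \left(\sqrt{234} + 24\right) 256 = \left(3 \sqrt{26} + 24\right) 256 = \left(24 + 3 \sqrt{26}\right) 256 = 6144 + 768 \sqrt{26}$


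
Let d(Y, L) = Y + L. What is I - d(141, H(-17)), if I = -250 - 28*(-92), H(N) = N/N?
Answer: 2184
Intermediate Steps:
H(N) = 1
I = 2326 (I = -250 + 2576 = 2326)
d(Y, L) = L + Y
I - d(141, H(-17)) = 2326 - (1 + 141) = 2326 - 1*142 = 2326 - 142 = 2184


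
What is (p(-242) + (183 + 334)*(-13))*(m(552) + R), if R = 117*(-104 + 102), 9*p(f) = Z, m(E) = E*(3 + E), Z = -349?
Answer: -2069343732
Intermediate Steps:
p(f) = -349/9 (p(f) = (⅑)*(-349) = -349/9)
R = -234 (R = 117*(-2) = -234)
(p(-242) + (183 + 334)*(-13))*(m(552) + R) = (-349/9 + (183 + 334)*(-13))*(552*(3 + 552) - 234) = (-349/9 + 517*(-13))*(552*555 - 234) = (-349/9 - 6721)*(306360 - 234) = -60838/9*306126 = -2069343732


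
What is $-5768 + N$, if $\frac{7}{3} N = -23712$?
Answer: $- \frac{111512}{7} \approx -15930.0$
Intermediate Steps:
$N = - \frac{71136}{7}$ ($N = \frac{3}{7} \left(-23712\right) = - \frac{71136}{7} \approx -10162.0$)
$-5768 + N = -5768 - \frac{71136}{7} = - \frac{111512}{7}$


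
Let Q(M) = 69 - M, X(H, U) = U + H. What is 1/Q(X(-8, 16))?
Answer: 1/61 ≈ 0.016393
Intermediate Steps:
X(H, U) = H + U
1/Q(X(-8, 16)) = 1/(69 - (-8 + 16)) = 1/(69 - 1*8) = 1/(69 - 8) = 1/61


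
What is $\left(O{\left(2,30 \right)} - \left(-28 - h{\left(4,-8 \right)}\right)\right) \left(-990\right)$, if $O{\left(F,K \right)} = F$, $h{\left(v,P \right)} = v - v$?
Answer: $-29700$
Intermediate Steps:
$h{\left(v,P \right)} = 0$
$\left(O{\left(2,30 \right)} - \left(-28 - h{\left(4,-8 \right)}\right)\right) \left(-990\right) = \left(2 + \left(\left(0 - 298\right) - -326\right)\right) \left(-990\right) = \left(2 + \left(\left(0 - 298\right) + 326\right)\right) \left(-990\right) = \left(2 + \left(-298 + 326\right)\right) \left(-990\right) = \left(2 + 28\right) \left(-990\right) = 30 \left(-990\right) = -29700$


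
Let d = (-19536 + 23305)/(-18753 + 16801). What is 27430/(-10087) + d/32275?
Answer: -1728149961903/635489069600 ≈ -2.7194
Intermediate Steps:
d = -3769/1952 (d = 3769/(-1952) = 3769*(-1/1952) = -3769/1952 ≈ -1.9308)
27430/(-10087) + d/32275 = 27430/(-10087) - 3769/1952/32275 = 27430*(-1/10087) - 3769/1952*1/32275 = -27430/10087 - 3769/63000800 = -1728149961903/635489069600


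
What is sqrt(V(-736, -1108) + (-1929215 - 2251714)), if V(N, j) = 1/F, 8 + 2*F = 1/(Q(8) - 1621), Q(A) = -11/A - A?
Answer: I*sqrt(711368120587767)/13044 ≈ 2044.7*I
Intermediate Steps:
Q(A) = -A - 11/A
F = -52176/13043 (F = -4 + 1/(2*((-1*8 - 11/8) - 1621)) = -4 + 1/(2*((-8 - 11*1/8) - 1621)) = -4 + 1/(2*((-8 - 11/8) - 1621)) = -4 + 1/(2*(-75/8 - 1621)) = -4 + 1/(2*(-13043/8)) = -4 + (1/2)*(-8/13043) = -4 - 4/13043 = -52176/13043 ≈ -4.0003)
V(N, j) = -13043/52176 (V(N, j) = 1/(-52176/13043) = -13043/52176)
sqrt(V(-736, -1108) + (-1929215 - 2251714)) = sqrt(-13043/52176 + (-1929215 - 2251714)) = sqrt(-13043/52176 - 4180929) = sqrt(-218144164547/52176) = I*sqrt(711368120587767)/13044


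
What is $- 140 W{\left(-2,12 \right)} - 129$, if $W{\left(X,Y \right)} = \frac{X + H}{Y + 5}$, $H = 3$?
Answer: $- \frac{2333}{17} \approx -137.24$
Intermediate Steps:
$W{\left(X,Y \right)} = \frac{3 + X}{5 + Y}$ ($W{\left(X,Y \right)} = \frac{X + 3}{Y + 5} = \frac{3 + X}{5 + Y}$)
$- 140 W{\left(-2,12 \right)} - 129 = - 140 \frac{3 - 2}{5 + 12} - 129 = - 140 \cdot \frac{1}{17} \cdot 1 - 129 = \left(-140\right) \frac{1}{17} - 129 = - \frac{140}{17} - 129 = - \frac{2333}{17}$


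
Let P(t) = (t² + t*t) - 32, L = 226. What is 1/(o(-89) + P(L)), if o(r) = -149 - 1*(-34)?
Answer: 1/102005 ≈ 9.8034e-6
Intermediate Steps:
o(r) = -115 (o(r) = -149 + 34 = -115)
P(t) = -32 + 2*t² (P(t) = (t² + t²) - 32 = 2*t² - 32 = -32 + 2*t²)
1/(o(-89) + P(L)) = 1/(-115 + (-32 + 2*226²)) = 1/(-115 + (-32 + 2*51076)) = 1/(-115 + (-32 + 102152)) = 1/(-115 + 102120) = 1/102005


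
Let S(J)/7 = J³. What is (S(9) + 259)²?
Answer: 28751044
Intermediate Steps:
S(J) = 7*J³
(S(9) + 259)² = (7*9³ + 259)² = (7*729 + 259)² = (5103 + 259)² = 5362² = 28751044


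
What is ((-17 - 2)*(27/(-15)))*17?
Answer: 2907/5 ≈ 581.40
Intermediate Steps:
((-17 - 2)*(27/(-15)))*17 = -513*(-1)/15*17 = -19*(-9/5)*17 = (171/5)*17 = 2907/5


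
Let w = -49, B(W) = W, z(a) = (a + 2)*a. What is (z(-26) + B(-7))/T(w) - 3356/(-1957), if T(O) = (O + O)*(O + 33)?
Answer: 6469677/3068576 ≈ 2.1084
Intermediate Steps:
z(a) = a*(2 + a) (z(a) = (2 + a)*a = a*(2 + a))
T(O) = 2*O*(33 + O) (T(O) = (2*O)*(33 + O) = 2*O*(33 + O))
(z(-26) + B(-7))/T(w) - 3356/(-1957) = (-26*(2 - 26) - 7)/((2*(-49)*(33 - 49))) - 3356/(-1957) = (-26*(-24) - 7)/((2*(-49)*(-16))) - 3356*(-1/1957) = (624 - 7)/1568 + 3356/1957 = 617*(1/1568) + 3356/1957 = 617/1568 + 3356/1957 = 6469677/3068576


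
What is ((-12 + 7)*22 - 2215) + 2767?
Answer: 442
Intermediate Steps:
((-12 + 7)*22 - 2215) + 2767 = (-5*22 - 2215) + 2767 = (-110 - 2215) + 2767 = -2325 + 2767 = 442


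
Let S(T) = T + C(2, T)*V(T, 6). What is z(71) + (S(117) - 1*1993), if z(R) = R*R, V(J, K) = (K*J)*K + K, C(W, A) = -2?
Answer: -5271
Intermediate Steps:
V(J, K) = K + J*K² (V(J, K) = (J*K)*K + K = J*K² + K = K + J*K²)
S(T) = -12 - 71*T (S(T) = T - 12*(1 + T*6) = T - 12*(1 + 6*T) = T - 2*(6 + 36*T) = T + (-12 - 72*T) = -12 - 71*T)
z(R) = R²
z(71) + (S(117) - 1*1993) = 71² + ((-12 - 71*117) - 1*1993) = 5041 + ((-12 - 8307) - 1993) = 5041 + (-8319 - 1993) = 5041 - 10312 = -5271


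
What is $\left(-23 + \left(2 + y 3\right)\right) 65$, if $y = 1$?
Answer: $-1170$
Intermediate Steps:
$\left(-23 + \left(2 + y 3\right)\right) 65 = \left(-23 + \left(2 + 1 \cdot 3\right)\right) 65 = \left(-23 + \left(2 + 3\right)\right) 65 = \left(-23 + 5\right) 65 = \left(-18\right) 65 = -1170$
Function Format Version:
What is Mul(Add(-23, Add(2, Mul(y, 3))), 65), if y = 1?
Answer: -1170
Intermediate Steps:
Mul(Add(-23, Add(2, Mul(y, 3))), 65) = Mul(Add(-23, Add(2, Mul(1, 3))), 65) = Mul(Add(-23, Add(2, 3)), 65) = Mul(Add(-23, 5), 65) = Mul(-18, 65) = -1170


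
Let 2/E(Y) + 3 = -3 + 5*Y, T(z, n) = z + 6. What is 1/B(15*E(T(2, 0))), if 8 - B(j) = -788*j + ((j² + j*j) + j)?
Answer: 289/202547 ≈ 0.0014268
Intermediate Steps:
T(z, n) = 6 + z
E(Y) = 2/(-6 + 5*Y) (E(Y) = 2/(-3 + (-3 + 5*Y)) = 2/(-6 + 5*Y))
B(j) = 8 - 2*j² + 787*j (B(j) = 8 - (-788*j + ((j² + j*j) + j)) = 8 - (-788*j + ((j² + j²) + j)) = 8 - (-788*j + (2*j² + j)) = 8 - (-788*j + (j + 2*j²)) = 8 - (-787*j + 2*j²) = 8 + (-2*j² + 787*j) = 8 - 2*j² + 787*j)
1/B(15*E(T(2, 0))) = 1/(8 - 2*900/(-6 + 5*(6 + 2))² + 787*(15*(2/(-6 + 5*(6 + 2))))) = 1/(8 - 2*900/(-6 + 5*8)² + 787*(15*(2/(-6 + 5*8)))) = 1/(8 - 2*900/(-6 + 40)² + 787*(15*(2/(-6 + 40)))) = 1/(8 - 2*(15*(2/34))² + 787*(15*(2/34))) = 1/(8 - 2*(15*(2*(1/34)))² + 787*(15*(2*(1/34)))) = 1/(8 - 2*(15*(1/17))² + 787*(15*(1/17))) = 1/(8 - 2*(15/17)² + 787*(15/17)) = 1/(8 - 2*225/289 + 11805/17) = 1/(8 - 450/289 + 11805/17) = 1/(202547/289) = 289/202547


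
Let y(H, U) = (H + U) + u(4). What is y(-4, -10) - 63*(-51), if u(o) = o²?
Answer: 3215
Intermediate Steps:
y(H, U) = 16 + H + U (y(H, U) = (H + U) + 4² = (H + U) + 16 = 16 + H + U)
y(-4, -10) - 63*(-51) = (16 - 4 - 10) - 63*(-51) = 2 + 3213 = 3215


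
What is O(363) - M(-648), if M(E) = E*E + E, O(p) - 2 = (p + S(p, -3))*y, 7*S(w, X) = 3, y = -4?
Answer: -2944954/7 ≈ -4.2071e+5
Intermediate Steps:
S(w, X) = 3/7 (S(w, X) = (⅐)*3 = 3/7)
O(p) = 2/7 - 4*p (O(p) = 2 + (p + 3/7)*(-4) = 2 + (3/7 + p)*(-4) = 2 + (-12/7 - 4*p) = 2/7 - 4*p)
M(E) = E + E² (M(E) = E² + E = E + E²)
O(363) - M(-648) = (2/7 - 4*363) - (-648)*(1 - 648) = (2/7 - 1452) - (-648)*(-647) = -10162/7 - 1*419256 = -10162/7 - 419256 = -2944954/7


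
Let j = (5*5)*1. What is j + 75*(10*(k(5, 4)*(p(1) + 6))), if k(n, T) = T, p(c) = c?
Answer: 21025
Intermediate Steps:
j = 25 (j = 25*1 = 25)
j + 75*(10*(k(5, 4)*(p(1) + 6))) = 25 + 75*(10*(4*(1 + 6))) = 25 + 75*(10*(4*7)) = 25 + 75*(10*28) = 25 + 75*280 = 25 + 21000 = 21025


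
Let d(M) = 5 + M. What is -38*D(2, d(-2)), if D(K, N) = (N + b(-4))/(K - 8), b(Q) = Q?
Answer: -19/3 ≈ -6.3333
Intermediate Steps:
D(K, N) = (-4 + N)/(-8 + K) (D(K, N) = (N - 4)/(K - 8) = (-4 + N)/(-8 + K))
-38*D(2, d(-2)) = -38*(-4 + (5 - 2))/(-8 + 2) = -38*(-4 + 3)/(-6) = -(-19)*(-1)/3 = -38*⅙ = -19/3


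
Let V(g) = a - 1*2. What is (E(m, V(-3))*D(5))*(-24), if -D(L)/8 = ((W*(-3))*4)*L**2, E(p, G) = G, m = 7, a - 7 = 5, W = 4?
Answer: -2304000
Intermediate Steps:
a = 12 (a = 7 + 5 = 12)
V(g) = 10 (V(g) = 12 - 1*2 = 12 - 2 = 10)
D(L) = 384*L**2 (D(L) = -8*(4*(-3))*4*L**2 = -8*(-12*4)*L**2 = -(-384)*L**2 = 384*L**2)
(E(m, V(-3))*D(5))*(-24) = (10*(384*5**2))*(-24) = (10*(384*25))*(-24) = (10*9600)*(-24) = 96000*(-24) = -2304000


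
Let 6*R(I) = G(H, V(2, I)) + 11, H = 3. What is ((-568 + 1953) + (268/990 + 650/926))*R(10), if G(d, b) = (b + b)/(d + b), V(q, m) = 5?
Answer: 7782281479/2750220 ≈ 2829.7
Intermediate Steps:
G(d, b) = 2*b/(b + d) (G(d, b) = (2*b)/(b + d) = 2*b/(b + d))
R(I) = 49/24 (R(I) = (2*5/(5 + 3) + 11)/6 = (2*5/8 + 11)/6 = (2*5*(⅛) + 11)/6 = (5/4 + 11)/6 = (⅙)*(49/4) = 49/24)
((-568 + 1953) + (268/990 + 650/926))*R(10) = ((-568 + 1953) + (268/990 + 650/926))*(49/24) = (1385 + (268*(1/990) + 650*(1/926)))*(49/24) = (1385 + (134/495 + 325/463))*(49/24) = (1385 + 222917/229185)*(49/24) = (317644142/229185)*(49/24) = 7782281479/2750220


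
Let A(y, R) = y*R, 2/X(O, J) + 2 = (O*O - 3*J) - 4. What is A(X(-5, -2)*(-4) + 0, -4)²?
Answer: 1024/625 ≈ 1.6384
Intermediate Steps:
X(O, J) = 2/(-6 + O² - 3*J) (X(O, J) = 2/(-2 + ((O*O - 3*J) - 4)) = 2/(-2 + ((O² - 3*J) - 4)) = 2/(-2 + (-4 + O² - 3*J)) = 2/(-6 + O² - 3*J))
A(y, R) = R*y
A(X(-5, -2)*(-4) + 0, -4)² = (-4*(-2/(6 - 1*(-5)² + 3*(-2))*(-4) + 0))² = (-4*(-2/(6 - 1*25 - 6)*(-4) + 0))² = (-4*(-2/(6 - 25 - 6)*(-4) + 0))² = (-4*(-2/(-25)*(-4) + 0))² = (-4*(-2*(-1/25)*(-4) + 0))² = (-4*((2/25)*(-4) + 0))² = (-4*(-8/25 + 0))² = (-4*(-8/25))² = (32/25)² = 1024/625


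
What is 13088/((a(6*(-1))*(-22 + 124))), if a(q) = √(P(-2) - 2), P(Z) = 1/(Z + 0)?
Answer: -6544*I*√10/255 ≈ -81.153*I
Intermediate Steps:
P(Z) = 1/Z
a(q) = I*√10/2 (a(q) = √(1/(-2) - 2) = √(-½ - 2) = √(-5/2) = I*√10/2)
13088/((a(6*(-1))*(-22 + 124))) = 13088/(((I*√10/2)*(-22 + 124))) = 13088/(((I*√10/2)*102)) = 13088/((51*I*√10)) = 13088*(-I*√10/510) = -6544*I*√10/255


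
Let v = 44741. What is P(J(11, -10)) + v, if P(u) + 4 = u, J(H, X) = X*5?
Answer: 44687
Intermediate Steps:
J(H, X) = 5*X
P(u) = -4 + u
P(J(11, -10)) + v = (-4 + 5*(-10)) + 44741 = (-4 - 50) + 44741 = -54 + 44741 = 44687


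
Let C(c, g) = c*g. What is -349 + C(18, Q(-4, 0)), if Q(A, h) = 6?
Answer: -241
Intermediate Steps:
-349 + C(18, Q(-4, 0)) = -349 + 18*6 = -349 + 108 = -241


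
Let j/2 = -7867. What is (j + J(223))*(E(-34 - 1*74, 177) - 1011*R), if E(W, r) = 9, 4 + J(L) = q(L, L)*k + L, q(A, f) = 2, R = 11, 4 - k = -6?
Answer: 172180440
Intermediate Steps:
k = 10 (k = 4 - 1*(-6) = 4 + 6 = 10)
j = -15734 (j = 2*(-7867) = -15734)
J(L) = 16 + L (J(L) = -4 + (2*10 + L) = -4 + (20 + L) = 16 + L)
(j + J(223))*(E(-34 - 1*74, 177) - 1011*R) = (-15734 + (16 + 223))*(9 - 1011*11) = (-15734 + 239)*(9 - 11121) = -15495*(-11112) = 172180440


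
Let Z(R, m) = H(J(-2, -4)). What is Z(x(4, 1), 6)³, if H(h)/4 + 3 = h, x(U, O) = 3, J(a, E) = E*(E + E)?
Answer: 1560896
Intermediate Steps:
J(a, E) = 2*E² (J(a, E) = E*(2*E) = 2*E²)
H(h) = -12 + 4*h
Z(R, m) = 116 (Z(R, m) = -12 + 4*(2*(-4)²) = -12 + 4*(2*16) = -12 + 4*32 = -12 + 128 = 116)
Z(x(4, 1), 6)³ = 116³ = 1560896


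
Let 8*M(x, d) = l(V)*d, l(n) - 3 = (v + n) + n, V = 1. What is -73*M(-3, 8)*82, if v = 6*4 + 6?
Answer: -209510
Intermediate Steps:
v = 30 (v = 24 + 6 = 30)
l(n) = 33 + 2*n (l(n) = 3 + ((30 + n) + n) = 3 + (30 + 2*n) = 33 + 2*n)
M(x, d) = 35*d/8 (M(x, d) = ((33 + 2*1)*d)/8 = ((33 + 2)*d)/8 = (35*d)/8 = 35*d/8)
-73*M(-3, 8)*82 = -2555*8/8*82 = -73*35*82 = -2555*82 = -209510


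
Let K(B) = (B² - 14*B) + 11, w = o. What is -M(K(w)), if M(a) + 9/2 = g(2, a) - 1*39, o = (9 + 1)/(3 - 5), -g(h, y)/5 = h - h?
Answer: 87/2 ≈ 43.500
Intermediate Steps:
g(h, y) = 0 (g(h, y) = -5*(h - h) = -5*0 = 0)
o = -5 (o = 10/(-2) = 10*(-½) = -5)
w = -5
K(B) = 11 + B² - 14*B
M(a) = -87/2 (M(a) = -9/2 + (0 - 1*39) = -9/2 + (0 - 39) = -9/2 - 39 = -87/2)
-M(K(w)) = -1*(-87/2) = 87/2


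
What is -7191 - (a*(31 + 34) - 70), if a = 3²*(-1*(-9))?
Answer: -12386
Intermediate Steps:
a = 81 (a = 9*9 = 81)
-7191 - (a*(31 + 34) - 70) = -7191 - (81*(31 + 34) - 70) = -7191 - (81*65 - 70) = -7191 - (5265 - 70) = -7191 - 1*5195 = -7191 - 5195 = -12386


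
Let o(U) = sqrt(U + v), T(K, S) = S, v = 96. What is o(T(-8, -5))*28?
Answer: 28*sqrt(91) ≈ 267.10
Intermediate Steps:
o(U) = sqrt(96 + U) (o(U) = sqrt(U + 96) = sqrt(96 + U))
o(T(-8, -5))*28 = sqrt(96 - 5)*28 = sqrt(91)*28 = 28*sqrt(91)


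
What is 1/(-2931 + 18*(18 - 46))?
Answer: -1/3435 ≈ -0.00029112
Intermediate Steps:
1/(-2931 + 18*(18 - 46)) = 1/(-2931 + 18*(-28)) = 1/(-2931 - 504) = 1/(-3435) = -1/3435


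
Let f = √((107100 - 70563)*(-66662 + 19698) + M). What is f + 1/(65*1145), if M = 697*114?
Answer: 1/74425 + I*√1715844210 ≈ 1.3436e-5 + 41423.0*I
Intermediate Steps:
M = 79458
f = I*√1715844210 (f = √((107100 - 70563)*(-66662 + 19698) + 79458) = √(36537*(-46964) + 79458) = √(-1715923668 + 79458) = √(-1715844210) = I*√1715844210 ≈ 41423.0*I)
f + 1/(65*1145) = I*√1715844210 + 1/(65*1145) = I*√1715844210 + 1/74425 = 1/74425 + I*√1715844210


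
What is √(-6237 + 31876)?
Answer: √25639 ≈ 160.12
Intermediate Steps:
√(-6237 + 31876) = √25639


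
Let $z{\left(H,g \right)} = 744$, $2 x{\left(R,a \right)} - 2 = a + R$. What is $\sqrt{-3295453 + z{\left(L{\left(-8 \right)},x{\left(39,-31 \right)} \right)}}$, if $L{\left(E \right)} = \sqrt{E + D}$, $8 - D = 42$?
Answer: $11 i \sqrt{27229} \approx 1815.1 i$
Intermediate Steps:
$D = -34$ ($D = 8 - 42 = -34$)
$L{\left(E \right)} = \sqrt{-34 + E}$ ($L{\left(E \right)} = \sqrt{E - 34} = \sqrt{-34 + E}$)
$x{\left(R,a \right)} = 1 + \frac{R}{2} + \frac{a}{2}$ ($x{\left(R,a \right)} = 1 + \frac{a + R}{2} = 1 + \frac{R + a}{2} = 1 + \left(\frac{R}{2} + \frac{a}{2}\right) = 1 + \frac{R}{2} + \frac{a}{2}$)
$\sqrt{-3295453 + z{\left(L{\left(-8 \right)},x{\left(39,-31 \right)} \right)}} = \sqrt{-3295453 + 744} = \sqrt{-3294709} = 11 i \sqrt{27229}$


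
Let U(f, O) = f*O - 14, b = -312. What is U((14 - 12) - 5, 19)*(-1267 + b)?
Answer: 112109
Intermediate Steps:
U(f, O) = -14 + O*f (U(f, O) = O*f - 14 = -14 + O*f)
U((14 - 12) - 5, 19)*(-1267 + b) = (-14 + 19*((14 - 12) - 5))*(-1267 - 312) = (-14 + 19*(2 - 5))*(-1579) = (-14 + 19*(-3))*(-1579) = (-14 - 57)*(-1579) = -71*(-1579) = 112109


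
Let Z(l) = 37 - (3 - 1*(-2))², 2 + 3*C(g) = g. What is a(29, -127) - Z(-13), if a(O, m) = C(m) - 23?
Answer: -78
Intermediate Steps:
C(g) = -⅔ + g/3
a(O, m) = -71/3 + m/3 (a(O, m) = (-⅔ + m/3) - 23 = -71/3 + m/3)
Z(l) = 12 (Z(l) = 37 - (3 + 2)² = 37 - 1*5² = 37 - 1*25 = 37 - 25 = 12)
a(29, -127) - Z(-13) = (-71/3 + (⅓)*(-127)) - 1*12 = (-71/3 - 127/3) - 12 = -66 - 12 = -78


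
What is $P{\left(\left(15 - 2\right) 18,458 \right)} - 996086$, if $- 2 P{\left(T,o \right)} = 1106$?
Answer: $-996639$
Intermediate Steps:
$P{\left(T,o \right)} = -553$ ($P{\left(T,o \right)} = \left(- \frac{1}{2}\right) 1106 = -553$)
$P{\left(\left(15 - 2\right) 18,458 \right)} - 996086 = -553 - 996086 = -996639$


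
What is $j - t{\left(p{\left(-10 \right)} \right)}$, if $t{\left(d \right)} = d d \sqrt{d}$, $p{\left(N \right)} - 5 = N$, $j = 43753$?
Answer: $43753 - 25 i \sqrt{5} \approx 43753.0 - 55.902 i$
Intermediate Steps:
$p{\left(N \right)} = 5 + N$
$t{\left(d \right)} = d^{\frac{5}{2}}$ ($t{\left(d \right)} = d^{2} \sqrt{d} = d^{\frac{5}{2}}$)
$j - t{\left(p{\left(-10 \right)} \right)} = 43753 - \left(5 - 10\right)^{\frac{5}{2}} = 43753 - \left(-5\right)^{\frac{5}{2}} = 43753 - 25 i \sqrt{5}$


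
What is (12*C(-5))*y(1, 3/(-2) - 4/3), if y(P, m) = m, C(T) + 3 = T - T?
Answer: 102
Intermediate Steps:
C(T) = -3 (C(T) = -3 + (T - T) = -3 + 0 = -3)
(12*C(-5))*y(1, 3/(-2) - 4/3) = (12*(-3))*(3/(-2) - 4/3) = -36*(3*(-½) - 4*⅓) = -36*(-3/2 - 4/3) = -36*(-17/6) = 102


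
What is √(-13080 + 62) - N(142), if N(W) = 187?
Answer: -187 + I*√13018 ≈ -187.0 + 114.1*I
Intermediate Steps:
√(-13080 + 62) - N(142) = √(-13080 + 62) - 1*187 = √(-13018) - 187 = I*√13018 - 187 = -187 + I*√13018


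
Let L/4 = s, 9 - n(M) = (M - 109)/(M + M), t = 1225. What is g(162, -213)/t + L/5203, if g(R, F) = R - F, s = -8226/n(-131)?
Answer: -42853707/89996291 ≈ -0.47617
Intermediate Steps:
n(M) = 9 - (-109 + M)/(2*M) (n(M) = 9 - (M - 109)/(M + M) = 9 - (-109 + M)/(2*M))
s = -359202/353 (s = -8226*(-262/(109 + 17*(-131))) = -8226*(-262/(109 - 2227)) = -8226/((½)*(-1/131)*(-2118)) = -8226/1059/131 = -8226*131/1059 = -359202/353 ≈ -1017.6)
L = -1436808/353 (L = 4*(-359202/353) = -1436808/353 ≈ -4070.3)
g(162, -213)/t + L/5203 = (162 - 1*(-213))/1225 - 1436808/353/5203 = (162 + 213)*(1/1225) - 1436808/353*1/5203 = 375*(1/1225) - 1436808/1836659 = 15/49 - 1436808/1836659 = -42853707/89996291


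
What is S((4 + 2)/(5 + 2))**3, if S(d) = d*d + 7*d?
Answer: 35937000/117649 ≈ 305.46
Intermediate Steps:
S(d) = d**2 + 7*d
S((4 + 2)/(5 + 2))**3 = (((4 + 2)/(5 + 2))*(7 + (4 + 2)/(5 + 2)))**3 = ((6/7)*(7 + 6/7))**3 = ((6*(1/7))*(7 + 6*(1/7)))**3 = (6*(7 + 6/7)/7)**3 = ((6/7)*(55/7))**3 = (330/49)**3 = 35937000/117649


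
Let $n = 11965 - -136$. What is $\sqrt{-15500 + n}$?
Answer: $i \sqrt{3399} \approx 58.301 i$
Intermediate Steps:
$n = 12101$ ($n = 11965 + 136 = 12101$)
$\sqrt{-15500 + n} = \sqrt{-15500 + 12101} = \sqrt{-3399} = i \sqrt{3399}$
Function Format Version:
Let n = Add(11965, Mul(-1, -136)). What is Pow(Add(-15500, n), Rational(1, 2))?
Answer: Mul(I, Pow(3399, Rational(1, 2))) ≈ Mul(58.301, I)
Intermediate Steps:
n = 12101 (n = Add(11965, 136) = 12101)
Pow(Add(-15500, n), Rational(1, 2)) = Pow(Add(-15500, 12101), Rational(1, 2)) = Pow(-3399, Rational(1, 2)) = Mul(I, Pow(3399, Rational(1, 2)))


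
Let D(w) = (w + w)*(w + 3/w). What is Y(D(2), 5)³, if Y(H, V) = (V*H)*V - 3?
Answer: 41781923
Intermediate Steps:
D(w) = 2*w*(w + 3/w) (D(w) = (2*w)*(w + 3/w) = 2*w*(w + 3/w))
Y(H, V) = -3 + H*V² (Y(H, V) = (H*V)*V - 3 = H*V² - 3 = -3 + H*V²)
Y(D(2), 5)³ = (-3 + (6 + 2*2²)*5²)³ = (-3 + (6 + 2*4)*25)³ = (-3 + (6 + 8)*25)³ = (-3 + 14*25)³ = (-3 + 350)³ = 347³ = 41781923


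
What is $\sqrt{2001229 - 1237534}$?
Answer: $3 \sqrt{84855} \approx 873.9$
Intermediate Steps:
$\sqrt{2001229 - 1237534} = \sqrt{763695} = 3 \sqrt{84855}$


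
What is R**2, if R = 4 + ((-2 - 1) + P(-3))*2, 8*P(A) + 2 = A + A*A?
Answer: 1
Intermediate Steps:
P(A) = -1/4 + A/8 + A**2/8 (P(A) = -1/4 + (A + A*A)/8 = -1/4 + (A + A**2)/8 = -1/4 + (A/8 + A**2/8) = -1/4 + A/8 + A**2/8)
R = -1 (R = 4 + ((-2 - 1) + (-1/4 + (1/8)*(-3) + (1/8)*(-3)**2))*2 = 4 + (-3 + (-1/4 - 3/8 + (1/8)*9))*2 = 4 + (-3 + (-1/4 - 3/8 + 9/8))*2 = 4 + (-3 + 1/2)*2 = 4 - 5/2*2 = 4 - 5 = -1)
R**2 = (-1)**2 = 1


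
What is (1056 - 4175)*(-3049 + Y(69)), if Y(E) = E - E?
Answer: 9509831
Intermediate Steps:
Y(E) = 0
(1056 - 4175)*(-3049 + Y(69)) = (1056 - 4175)*(-3049 + 0) = -3119*(-3049) = 9509831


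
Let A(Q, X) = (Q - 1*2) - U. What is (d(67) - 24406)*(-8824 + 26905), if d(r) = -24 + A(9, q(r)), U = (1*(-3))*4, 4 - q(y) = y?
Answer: -441375291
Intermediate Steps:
q(y) = 4 - y
U = -12 (U = -3*4 = -12)
A(Q, X) = 10 + Q (A(Q, X) = (Q - 1*2) - 1*(-12) = (Q - 2) + 12 = (-2 + Q) + 12 = 10 + Q)
d(r) = -5 (d(r) = -24 + (10 + 9) = -24 + 19 = -5)
(d(67) - 24406)*(-8824 + 26905) = (-5 - 24406)*(-8824 + 26905) = -24411*18081 = -441375291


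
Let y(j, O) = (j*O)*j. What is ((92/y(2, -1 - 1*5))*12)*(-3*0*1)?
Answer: 0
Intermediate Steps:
y(j, O) = O*j**2 (y(j, O) = (O*j)*j = O*j**2)
((92/y(2, -1 - 1*5))*12)*(-3*0*1) = ((92/(((-1 - 1*5)*2**2)))*12)*(-3*0*1) = ((92/(((-1 - 5)*4)))*12)*(0*1) = ((92/((-6*4)))*12)*0 = ((92/(-24))*12)*0 = ((92*(-1/24))*12)*0 = -23/6*12*0 = -46*0 = 0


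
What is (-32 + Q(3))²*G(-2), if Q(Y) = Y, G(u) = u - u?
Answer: 0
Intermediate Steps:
G(u) = 0
(-32 + Q(3))²*G(-2) = (-32 + 3)²*0 = (-29)²*0 = 841*0 = 0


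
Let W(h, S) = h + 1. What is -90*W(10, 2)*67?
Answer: -66330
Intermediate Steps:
W(h, S) = 1 + h
-90*W(10, 2)*67 = -90*(1 + 10)*67 = -90*11*67 = -990*67 = -66330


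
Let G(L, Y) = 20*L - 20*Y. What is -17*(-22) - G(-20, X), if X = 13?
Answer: 1034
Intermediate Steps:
G(L, Y) = -20*Y + 20*L
-17*(-22) - G(-20, X) = -17*(-22) - (-20*13 + 20*(-20)) = 374 - (-260 - 400) = 374 - 1*(-660) = 374 + 660 = 1034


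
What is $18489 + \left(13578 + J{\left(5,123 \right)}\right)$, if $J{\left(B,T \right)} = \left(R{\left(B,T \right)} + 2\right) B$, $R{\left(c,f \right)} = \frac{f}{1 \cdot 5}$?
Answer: $32200$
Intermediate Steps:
$R{\left(c,f \right)} = \frac{f}{5}$
$J{\left(B,T \right)} = B \left(2 + \frac{T}{5}\right)$ ($J{\left(B,T \right)} = \left(\frac{T}{5} + 2\right) B = \left(2 + \frac{T}{5}\right) B = B \left(2 + \frac{T}{5}\right)$)
$18489 + \left(13578 + J{\left(5,123 \right)}\right) = 18489 + \left(13578 + \frac{1}{5} \cdot 5 \left(10 + 123\right)\right) = 18489 + \left(13578 + \frac{1}{5} \cdot 5 \cdot 133\right) = 18489 + \left(13578 + 133\right) = 18489 + 13711 = 32200$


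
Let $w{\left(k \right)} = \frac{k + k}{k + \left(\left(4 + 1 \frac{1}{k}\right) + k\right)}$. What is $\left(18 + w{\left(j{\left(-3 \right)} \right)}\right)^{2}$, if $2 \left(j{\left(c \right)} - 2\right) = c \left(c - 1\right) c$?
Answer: $\frac{73856836}{201601} \approx 366.35$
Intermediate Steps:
$j{\left(c \right)} = 2 + \frac{c^{2} \left(-1 + c\right)}{2}$ ($j{\left(c \right)} = 2 + \frac{c \left(c - 1\right) c}{2} = 2 + \frac{c \left(-1 + c\right) c}{2} = 2 + \frac{c^{2} \left(-1 + c\right)}{2}$)
$w{\left(k \right)} = \frac{2 k}{4 + \frac{1}{k} + 2 k}$ ($w{\left(k \right)} = \frac{2 k}{k + \left(\left(4 + \frac{1}{k}\right) + k\right)} = \frac{2 k}{k + \left(4 + k + \frac{1}{k}\right)} = \frac{2 k}{4 + \frac{1}{k} + 2 k}$)
$\left(18 + w{\left(j{\left(-3 \right)} \right)}\right)^{2} = \left(18 + \frac{2 \left(2 + \frac{\left(-3\right)^{3}}{2} - \frac{\left(-3\right)^{2}}{2}\right)^{2}}{1 + 2 \left(2 + \frac{\left(-3\right)^{3}}{2} - \frac{\left(-3\right)^{2}}{2}\right)^{2} + 4 \left(2 + \frac{\left(-3\right)^{3}}{2} - \frac{\left(-3\right)^{2}}{2}\right)}\right)^{2} = \left(18 + \frac{2 \left(2 + \frac{1}{2} \left(-27\right) - \frac{9}{2}\right)^{2}}{1 + 2 \left(2 + \frac{1}{2} \left(-27\right) - \frac{9}{2}\right)^{2} + 4 \left(2 + \frac{1}{2} \left(-27\right) - \frac{9}{2}\right)}\right)^{2} = \left(18 + \frac{2 \left(2 - \frac{27}{2} - \frac{9}{2}\right)^{2}}{1 + 2 \left(2 - \frac{27}{2} - \frac{9}{2}\right)^{2} + 4 \left(2 - \frac{27}{2} - \frac{9}{2}\right)}\right)^{2} = \left(18 + \frac{2 \left(-16\right)^{2}}{1 + 2 \left(-16\right)^{2} + 4 \left(-16\right)}\right)^{2} = \left(18 + 2 \cdot 256 \frac{1}{1 + 2 \cdot 256 - 64}\right)^{2} = \left(18 + 2 \cdot 256 \frac{1}{1 + 512 - 64}\right)^{2} = \left(18 + 2 \cdot 256 \cdot \frac{1}{449}\right)^{2} = \left(18 + \frac{512}{449}\right)^{2} = \left(\frac{8594}{449}\right)^{2} = \frac{73856836}{201601}$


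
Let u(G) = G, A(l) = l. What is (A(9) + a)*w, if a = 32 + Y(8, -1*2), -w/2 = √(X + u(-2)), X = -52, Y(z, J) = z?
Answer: -294*I*√6 ≈ -720.15*I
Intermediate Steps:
w = -6*I*√6 (w = -2*√(-52 - 2) = -6*I*√6 ≈ -14.697*I)
a = 40 (a = 32 + 8 = 40)
(A(9) + a)*w = (9 + 40)*(-6*I*√6) = 49*(-6*I*√6) = -294*I*√6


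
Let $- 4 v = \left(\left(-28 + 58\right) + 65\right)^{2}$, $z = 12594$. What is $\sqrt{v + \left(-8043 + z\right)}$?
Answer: $\frac{\sqrt{9179}}{2} \approx 47.904$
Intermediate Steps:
$v = - \frac{9025}{4}$ ($v = - \frac{\left(\left(-28 + 58\right) + 65\right)^{2}}{4} = - \frac{\left(30 + 65\right)^{2}}{4} = - \frac{95^{2}}{4} = \left(- \frac{1}{4}\right) 9025 = - \frac{9025}{4} \approx -2256.3$)
$\sqrt{v + \left(-8043 + z\right)} = \sqrt{- \frac{9025}{4} + \left(-8043 + 12594\right)} = \sqrt{- \frac{9025}{4} + 4551} = \sqrt{\frac{9179}{4}} = \frac{\sqrt{9179}}{2}$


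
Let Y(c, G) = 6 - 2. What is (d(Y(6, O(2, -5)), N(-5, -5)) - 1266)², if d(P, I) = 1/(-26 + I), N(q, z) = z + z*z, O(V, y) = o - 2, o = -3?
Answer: 57714409/36 ≈ 1.6032e+6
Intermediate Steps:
O(V, y) = -5 (O(V, y) = -3 - 2 = -5)
N(q, z) = z + z²
Y(c, G) = 4
(d(Y(6, O(2, -5)), N(-5, -5)) - 1266)² = (1/(-26 - 5*(1 - 5)) - 1266)² = (1/(-26 - 5*(-4)) - 1266)² = (1/(-26 + 20) - 1266)² = (1/(-6) - 1266)² = (-⅙ - 1266)² = (-7597/6)² = 57714409/36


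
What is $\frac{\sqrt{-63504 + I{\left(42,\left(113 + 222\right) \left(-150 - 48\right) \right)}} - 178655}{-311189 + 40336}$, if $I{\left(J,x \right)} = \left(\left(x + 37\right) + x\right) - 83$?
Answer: $\frac{178655}{270853} - \frac{i \sqrt{196210}}{270853} \approx 0.6596 - 0.0016354 i$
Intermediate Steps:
$I{\left(J,x \right)} = -46 + 2 x$ ($I{\left(J,x \right)} = \left(\left(37 + x\right) + x\right) - 83 = \left(37 + 2 x\right) - 83 = -46 + 2 x$)
$\frac{\sqrt{-63504 + I{\left(42,\left(113 + 222\right) \left(-150 - 48\right) \right)}} - 178655}{-311189 + 40336} = \frac{\sqrt{-63504 + \left(-46 + 2 \left(113 + 222\right) \left(-150 - 48\right)\right)} - 178655}{-311189 + 40336} = \frac{\sqrt{-63504 + \left(-46 + 2 \cdot 335 \left(-198\right)\right)} - 178655}{-270853} = \left(\sqrt{-63504 + \left(-46 + 2 \left(-66330\right)\right)} - 178655\right) \left(- \frac{1}{270853}\right) = \left(\sqrt{-63504 - 132706} - 178655\right) \left(- \frac{1}{270853}\right) = \left(\sqrt{-196210} - 178655\right) \left(- \frac{1}{270853}\right) = \left(i \sqrt{196210} - 178655\right) \left(- \frac{1}{270853}\right) = \left(-178655 + i \sqrt{196210}\right) \left(- \frac{1}{270853}\right) = \frac{178655}{270853} - \frac{i \sqrt{196210}}{270853}$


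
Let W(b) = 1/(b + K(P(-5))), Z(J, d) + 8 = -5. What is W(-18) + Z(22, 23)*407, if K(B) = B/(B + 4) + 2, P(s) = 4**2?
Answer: -402121/76 ≈ -5291.1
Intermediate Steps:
Z(J, d) = -13 (Z(J, d) = -8 - 5 = -13)
P(s) = 16
K(B) = 2 + B/(4 + B) (K(B) = B/(4 + B) + 2 = 2 + B/(4 + B))
W(b) = 1/(14/5 + b) (W(b) = 1/(b + (8 + 3*16)/(4 + 16)) = 1/(b + (8 + 48)/20) = 1/(b + (1/20)*56) = 1/(b + 14/5) = 1/(14/5 + b))
W(-18) + Z(22, 23)*407 = 5/(14 + 5*(-18)) - 13*407 = 5/(14 - 90) - 5291 = 5/(-76) - 5291 = 5*(-1/76) - 5291 = -5/76 - 5291 = -402121/76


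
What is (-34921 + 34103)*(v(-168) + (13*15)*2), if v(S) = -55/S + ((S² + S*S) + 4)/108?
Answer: -564625727/756 ≈ -7.4686e+5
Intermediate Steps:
v(S) = 1/27 - 55/S + S²/54 (v(S) = -55/S + ((S² + S²) + 4)*(1/108) = -55/S + (2*S² + 4)*(1/108) = -55/S + (4 + 2*S²)*(1/108) = -55/S + (1/27 + S²/54) = 1/27 - 55/S + S²/54)
(-34921 + 34103)*(v(-168) + (13*15)*2) = (-34921 + 34103)*((1/54)*(-2970 - 168*(2 + (-168)²))/(-168) + (13*15)*2) = -818*((1/54)*(-1/168)*(-2970 - 168*(2 + 28224)) + 195*2) = -818*((1/54)*(-1/168)*(-2970 - 168*28226) + 390) = -818*((1/54)*(-1/168)*(-2970 - 4741968) + 390) = -818*((1/54)*(-1/168)*(-4744938) + 390) = -818*(790823/1512 + 390) = -818*1380503/1512 = -564625727/756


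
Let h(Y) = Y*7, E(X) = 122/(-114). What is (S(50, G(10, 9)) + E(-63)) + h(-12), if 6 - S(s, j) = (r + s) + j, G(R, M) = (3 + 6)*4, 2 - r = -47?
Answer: -12202/57 ≈ -214.07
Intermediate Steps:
r = 49 (r = 2 - 1*(-47) = 2 + 47 = 49)
E(X) = -61/57 (E(X) = 122*(-1/114) = -61/57)
G(R, M) = 36 (G(R, M) = 9*4 = 36)
h(Y) = 7*Y
S(s, j) = -43 - j - s (S(s, j) = 6 - ((49 + s) + j) = 6 - (49 + j + s) = 6 + (-49 - j - s) = -43 - j - s)
(S(50, G(10, 9)) + E(-63)) + h(-12) = ((-43 - 1*36 - 1*50) - 61/57) + 7*(-12) = ((-43 - 36 - 50) - 61/57) - 84 = (-129 - 61/57) - 84 = -7414/57 - 84 = -12202/57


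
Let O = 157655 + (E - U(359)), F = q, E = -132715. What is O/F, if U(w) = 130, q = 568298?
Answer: 12405/284149 ≈ 0.043657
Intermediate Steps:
F = 568298
O = 24810 (O = 157655 + (-132715 - 1*130) = 157655 + (-132715 - 130) = 157655 - 132845 = 24810)
O/F = 24810/568298 = 24810*(1/568298) = 12405/284149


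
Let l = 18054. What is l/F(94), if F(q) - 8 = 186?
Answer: 9027/97 ≈ 93.062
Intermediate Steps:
F(q) = 194 (F(q) = 8 + 186 = 194)
l/F(94) = 18054/194 = 18054*(1/194) = 9027/97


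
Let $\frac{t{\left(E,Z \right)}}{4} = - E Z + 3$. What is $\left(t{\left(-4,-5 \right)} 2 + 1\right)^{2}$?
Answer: $18225$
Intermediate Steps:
$t{\left(E,Z \right)} = 12 - 4 E Z$ ($t{\left(E,Z \right)} = 4 \left(- E Z + 3\right) = 4 \left(3 - E Z\right) = 12 - 4 E Z$)
$\left(t{\left(-4,-5 \right)} 2 + 1\right)^{2} = \left(\left(12 - \left(-16\right) \left(-5\right)\right) 2 + 1\right)^{2} = \left(\left(12 - 80\right) 2 + 1\right)^{2} = \left(\left(-68\right) 2 + 1\right)^{2} = \left(-136 + 1\right)^{2} = \left(-135\right)^{2} = 18225$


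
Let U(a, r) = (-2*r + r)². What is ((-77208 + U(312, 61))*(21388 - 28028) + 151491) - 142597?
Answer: 487962574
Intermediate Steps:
U(a, r) = r² (U(a, r) = (-r)² = r²)
((-77208 + U(312, 61))*(21388 - 28028) + 151491) - 142597 = ((-77208 + 61²)*(21388 - 28028) + 151491) - 142597 = ((-77208 + 3721)*(-6640) + 151491) - 142597 = (-73487*(-6640) + 151491) - 142597 = (487953680 + 151491) - 142597 = 488105171 - 142597 = 487962574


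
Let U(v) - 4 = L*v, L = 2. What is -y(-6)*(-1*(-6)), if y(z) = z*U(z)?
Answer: -288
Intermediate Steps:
U(v) = 4 + 2*v
y(z) = z*(4 + 2*z)
-y(-6)*(-1*(-6)) = -2*(-6)*(2 - 6)*(-1*(-6)) = -2*(-6)*(-4)*6 = -48*6 = -1*288 = -288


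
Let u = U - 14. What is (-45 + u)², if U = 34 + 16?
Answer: 81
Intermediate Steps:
U = 50
u = 36 (u = 50 - 14 = 36)
(-45 + u)² = (-45 + 36)² = (-9)² = 81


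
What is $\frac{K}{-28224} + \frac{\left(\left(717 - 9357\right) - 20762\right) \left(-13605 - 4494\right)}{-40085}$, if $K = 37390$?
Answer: $- \frac{7510405002451}{565679520} \approx -13277.0$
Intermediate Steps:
$\frac{K}{-28224} + \frac{\left(\left(717 - 9357\right) - 20762\right) \left(-13605 - 4494\right)}{-40085} = \frac{37390}{-28224} + \frac{\left(\left(717 - 9357\right) - 20762\right) \left(-13605 - 4494\right)}{-40085} = 37390 \left(- \frac{1}{28224}\right) + \left(-8640 - 20762\right) \left(-18099\right) \left(- \frac{1}{40085}\right) = - \frac{18695}{14112} + \left(-29402\right) \left(-18099\right) \left(- \frac{1}{40085}\right) = - \frac{18695}{14112} + 532146798 \left(- \frac{1}{40085}\right) = - \frac{18695}{14112} - \frac{532146798}{40085} = - \frac{7510405002451}{565679520}$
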